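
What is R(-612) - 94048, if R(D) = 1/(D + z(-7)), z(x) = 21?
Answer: -55582369/591 ≈ -94048.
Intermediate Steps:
R(D) = 1/(21 + D) (R(D) = 1/(D + 21) = 1/(21 + D))
R(-612) - 94048 = 1/(21 - 612) - 94048 = 1/(-591) - 94048 = -1/591 - 94048 = -55582369/591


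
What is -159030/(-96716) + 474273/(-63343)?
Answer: -17898175089/3063140794 ≈ -5.8431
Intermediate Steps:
-159030/(-96716) + 474273/(-63343) = -159030*(-1/96716) + 474273*(-1/63343) = 79515/48358 - 474273/63343 = -17898175089/3063140794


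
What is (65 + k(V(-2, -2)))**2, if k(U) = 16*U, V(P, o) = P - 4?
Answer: 961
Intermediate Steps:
V(P, o) = -4 + P
(65 + k(V(-2, -2)))**2 = (65 + 16*(-4 - 2))**2 = (65 + 16*(-6))**2 = (65 - 96)**2 = (-31)**2 = 961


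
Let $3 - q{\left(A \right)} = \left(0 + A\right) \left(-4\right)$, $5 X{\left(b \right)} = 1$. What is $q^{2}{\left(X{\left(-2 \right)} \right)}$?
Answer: $\frac{361}{25} \approx 14.44$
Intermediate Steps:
$X{\left(b \right)} = \frac{1}{5}$ ($X{\left(b \right)} = \frac{1}{5} \cdot 1 = \frac{1}{5}$)
$q{\left(A \right)} = 3 + 4 A$ ($q{\left(A \right)} = 3 - \left(0 + A\right) \left(-4\right) = 3 - A \left(-4\right) = 3 - - 4 A = 3 + 4 A$)
$q^{2}{\left(X{\left(-2 \right)} \right)} = \left(3 + 4 \cdot \frac{1}{5}\right)^{2} = \left(3 + \frac{4}{5}\right)^{2} = \left(\frac{19}{5}\right)^{2} = \frac{361}{25}$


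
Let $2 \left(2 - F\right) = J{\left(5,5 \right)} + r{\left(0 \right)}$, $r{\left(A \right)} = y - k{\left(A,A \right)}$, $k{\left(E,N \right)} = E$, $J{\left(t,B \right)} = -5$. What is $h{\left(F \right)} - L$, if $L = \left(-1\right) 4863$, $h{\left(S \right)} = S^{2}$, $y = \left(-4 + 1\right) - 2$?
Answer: $4912$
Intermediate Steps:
$y = -5$ ($y = -3 - 2 = -5$)
$r{\left(A \right)} = -5 - A$
$F = 7$ ($F = 2 - \frac{-5 - 5}{2} = 2 - -5 = 2 + 5 = 7$)
$L = -4863$
$h{\left(F \right)} - L = 7^{2} - -4863 = 49 + 4863 = 4912$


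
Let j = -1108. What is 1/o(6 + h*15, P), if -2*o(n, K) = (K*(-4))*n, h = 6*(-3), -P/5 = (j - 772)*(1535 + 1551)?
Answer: -1/15316435200 ≈ -6.5289e-11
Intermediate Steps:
P = 29008400 (P = -5*(-1108 - 772)*(1535 + 1551) = -(-9400)*3086 = -5*(-5801680) = 29008400)
h = -18
o(n, K) = 2*K*n (o(n, K) = -K*(-4)*n/2 = -(-4*K)*n/2 = -(-2)*K*n = 2*K*n)
1/o(6 + h*15, P) = 1/(2*29008400*(6 - 18*15)) = 1/(2*29008400*(6 - 270)) = 1/(2*29008400*(-264)) = 1/(-15316435200) = -1/15316435200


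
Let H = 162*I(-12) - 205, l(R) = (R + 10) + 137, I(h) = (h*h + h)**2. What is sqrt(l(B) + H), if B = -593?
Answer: sqrt(2822037) ≈ 1679.9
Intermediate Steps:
I(h) = (h + h**2)**2 (I(h) = (h**2 + h)**2 = (h + h**2)**2)
l(R) = 147 + R (l(R) = (10 + R) + 137 = 147 + R)
H = 2822483 (H = 162*((-12)**2*(1 - 12)**2) - 205 = 162*(144*(-11)**2) - 205 = 162*(144*121) - 205 = 162*17424 - 205 = 2822688 - 205 = 2822483)
sqrt(l(B) + H) = sqrt((147 - 593) + 2822483) = sqrt(-446 + 2822483) = sqrt(2822037)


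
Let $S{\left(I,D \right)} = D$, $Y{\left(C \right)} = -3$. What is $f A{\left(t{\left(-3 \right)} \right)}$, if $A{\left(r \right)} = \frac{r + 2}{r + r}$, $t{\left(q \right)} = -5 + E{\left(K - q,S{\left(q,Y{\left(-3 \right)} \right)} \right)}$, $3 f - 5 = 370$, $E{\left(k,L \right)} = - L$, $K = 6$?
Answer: $0$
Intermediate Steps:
$f = 125$ ($f = \frac{5}{3} + \frac{1}{3} \cdot 370 = \frac{5}{3} + \frac{370}{3} = 125$)
$t{\left(q \right)} = -2$ ($t{\left(q \right)} = -5 - -3 = -5 + 3 = -2$)
$A{\left(r \right)} = \frac{2 + r}{2 r}$
$f A{\left(t{\left(-3 \right)} \right)} = 125 \frac{2 - 2}{2 \left(-2\right)} = 125 \cdot \frac{1}{2} \left(- \frac{1}{2}\right) 0 = 125 \cdot 0 = 0$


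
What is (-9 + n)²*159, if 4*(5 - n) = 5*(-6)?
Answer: 7791/4 ≈ 1947.8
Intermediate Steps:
n = 25/2 (n = 5 - 5*(-6)/4 = 5 - ¼*(-30) = 5 + 15/2 = 25/2 ≈ 12.500)
(-9 + n)²*159 = (-9 + 25/2)²*159 = (7/2)²*159 = (49/4)*159 = 7791/4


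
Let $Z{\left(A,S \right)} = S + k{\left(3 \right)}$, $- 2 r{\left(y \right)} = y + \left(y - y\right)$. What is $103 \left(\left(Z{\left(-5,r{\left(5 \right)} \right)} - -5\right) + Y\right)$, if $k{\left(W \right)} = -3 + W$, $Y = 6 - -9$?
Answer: $\frac{3605}{2} \approx 1802.5$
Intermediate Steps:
$r{\left(y \right)} = - \frac{y}{2}$ ($r{\left(y \right)} = - \frac{y + \left(y - y\right)}{2} = - \frac{y + 0}{2} = - \frac{y}{2}$)
$Y = 15$ ($Y = 6 + 9 = 15$)
$Z{\left(A,S \right)} = S$ ($Z{\left(A,S \right)} = S + \left(-3 + 3\right) = S + 0 = S$)
$103 \left(\left(Z{\left(-5,r{\left(5 \right)} \right)} - -5\right) + Y\right) = 103 \left(\left(\left(- \frac{1}{2}\right) 5 - -5\right) + 15\right) = 103 \left(\left(- \frac{5}{2} + 5\right) + 15\right) = 103 \left(\frac{5}{2} + 15\right) = 103 \cdot \frac{35}{2} = \frac{3605}{2}$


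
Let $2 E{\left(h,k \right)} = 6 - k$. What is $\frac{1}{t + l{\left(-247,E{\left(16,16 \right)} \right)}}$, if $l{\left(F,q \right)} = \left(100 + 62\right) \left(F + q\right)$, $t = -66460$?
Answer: $- \frac{1}{107284} \approx -9.3211 \cdot 10^{-6}$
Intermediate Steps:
$E{\left(h,k \right)} = 3 - \frac{k}{2}$ ($E{\left(h,k \right)} = \frac{6 - k}{2} = 3 - \frac{k}{2}$)
$l{\left(F,q \right)} = 162 F + 162 q$ ($l{\left(F,q \right)} = 162 \left(F + q\right) = 162 F + 162 q$)
$\frac{1}{t + l{\left(-247,E{\left(16,16 \right)} \right)}} = \frac{1}{-66460 + \left(162 \left(-247\right) + 162 \left(3 - 8\right)\right)} = \frac{1}{-66460 - \left(40014 - 162 \left(3 - 8\right)\right)} = \frac{1}{-66460 + \left(-40014 + 162 \left(-5\right)\right)} = \frac{1}{-66460 - 40824} = \frac{1}{-107284} = - \frac{1}{107284}$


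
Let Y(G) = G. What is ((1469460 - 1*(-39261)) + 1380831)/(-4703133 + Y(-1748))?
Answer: -2889552/4704881 ≈ -0.61416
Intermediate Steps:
((1469460 - 1*(-39261)) + 1380831)/(-4703133 + Y(-1748)) = ((1469460 - 1*(-39261)) + 1380831)/(-4703133 - 1748) = ((1469460 + 39261) + 1380831)/(-4704881) = (1508721 + 1380831)*(-1/4704881) = 2889552*(-1/4704881) = -2889552/4704881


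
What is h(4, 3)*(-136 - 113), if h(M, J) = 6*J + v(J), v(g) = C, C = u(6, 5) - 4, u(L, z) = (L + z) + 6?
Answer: -7719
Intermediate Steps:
u(L, z) = 6 + L + z
C = 13 (C = (6 + 6 + 5) - 4 = 17 - 4 = 13)
v(g) = 13
h(M, J) = 13 + 6*J (h(M, J) = 6*J + 13 = 13 + 6*J)
h(4, 3)*(-136 - 113) = (13 + 6*3)*(-136 - 113) = (13 + 18)*(-249) = 31*(-249) = -7719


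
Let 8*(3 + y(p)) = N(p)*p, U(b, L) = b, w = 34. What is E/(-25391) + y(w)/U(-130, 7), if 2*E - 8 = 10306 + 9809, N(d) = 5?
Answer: -7085523/13203320 ≈ -0.53665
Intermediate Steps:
y(p) = -3 + 5*p/8 (y(p) = -3 + (5*p)/8 = -3 + 5*p/8)
E = 20123/2 (E = 4 + (10306 + 9809)/2 = 4 + (½)*20115 = 4 + 20115/2 = 20123/2 ≈ 10062.)
E/(-25391) + y(w)/U(-130, 7) = (20123/2)/(-25391) + (-3 + (5/8)*34)/(-130) = (20123/2)*(-1/25391) + (-3 + 85/4)*(-1/130) = -20123/50782 + (73/4)*(-1/130) = -20123/50782 - 73/520 = -7085523/13203320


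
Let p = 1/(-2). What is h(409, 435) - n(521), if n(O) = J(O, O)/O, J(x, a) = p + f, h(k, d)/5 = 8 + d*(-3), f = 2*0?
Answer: -6757369/1042 ≈ -6485.0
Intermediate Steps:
f = 0
p = -½ ≈ -0.50000
h(k, d) = 40 - 15*d (h(k, d) = 5*(8 + d*(-3)) = 5*(8 - 3*d) = 40 - 15*d)
J(x, a) = -½ (J(x, a) = -½ + 0 = -½)
n(O) = -1/(2*O)
h(409, 435) - n(521) = (40 - 15*435) - (-1)/(2*521) = (40 - 6525) - (-1)/(2*521) = -6485 - 1*(-1/1042) = -6485 + 1/1042 = -6757369/1042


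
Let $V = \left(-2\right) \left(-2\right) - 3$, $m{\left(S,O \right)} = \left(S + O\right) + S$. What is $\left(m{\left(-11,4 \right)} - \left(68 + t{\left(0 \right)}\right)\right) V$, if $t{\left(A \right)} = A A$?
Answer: $-86$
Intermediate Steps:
$t{\left(A \right)} = A^{2}$
$m{\left(S,O \right)} = O + 2 S$ ($m{\left(S,O \right)} = \left(O + S\right) + S = O + 2 S$)
$V = 1$ ($V = 4 - 3 = 1$)
$\left(m{\left(-11,4 \right)} - \left(68 + t{\left(0 \right)}\right)\right) V = \left(\left(4 + 2 \left(-11\right)\right) - 68\right) 1 = \left(\left(4 - 22\right) - 68\right) 1 = \left(-18 + \left(-68 + 0\right)\right) 1 = \left(-18 - 68\right) 1 = \left(-86\right) 1 = -86$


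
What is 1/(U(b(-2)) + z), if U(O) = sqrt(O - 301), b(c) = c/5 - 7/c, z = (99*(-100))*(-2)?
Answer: 22000/435600331 - I*sqrt(3310)/1306800993 ≈ 5.0505e-5 - 4.4026e-8*I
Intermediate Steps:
z = 19800 (z = -9900*(-2) = 19800)
b(c) = -7/c + c/5 (b(c) = c*(1/5) - 7/c = c/5 - 7/c = -7/c + c/5)
U(O) = sqrt(-301 + O)
1/(U(b(-2)) + z) = 1/(sqrt(-301 + (-7/(-2) + (1/5)*(-2))) + 19800) = 1/(sqrt(-301 + (-7*(-1/2) - 2/5)) + 19800) = 1/(sqrt(-301 + (7/2 - 2/5)) + 19800) = 1/(sqrt(-301 + 31/10) + 19800) = 1/(sqrt(-2979/10) + 19800) = 1/(3*I*sqrt(3310)/10 + 19800) = 1/(19800 + 3*I*sqrt(3310)/10)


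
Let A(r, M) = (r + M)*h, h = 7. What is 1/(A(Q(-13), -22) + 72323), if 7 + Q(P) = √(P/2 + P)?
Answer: 48080/3467530237 - 7*I*√78/10402590711 ≈ 1.3866e-5 - 5.943e-9*I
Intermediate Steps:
Q(P) = -7 + √6*√P/2 (Q(P) = -7 + √(P/2 + P) = -7 + √(3*P/2) = -7 + √6*√P/2)
A(r, M) = 7*M + 7*r (A(r, M) = (r + M)*7 = (M + r)*7 = 7*M + 7*r)
1/(A(Q(-13), -22) + 72323) = 1/((7*(-22) + 7*(-7 + √6*√(-13)/2)) + 72323) = 1/((-154 + 7*(-7 + √6*(I*√13)/2)) + 72323) = 1/((-154 + 7*(-7 + I*√78/2)) + 72323) = 1/((-154 + (-49 + 7*I*√78/2)) + 72323) = 1/((-203 + 7*I*√78/2) + 72323) = 1/(72120 + 7*I*√78/2)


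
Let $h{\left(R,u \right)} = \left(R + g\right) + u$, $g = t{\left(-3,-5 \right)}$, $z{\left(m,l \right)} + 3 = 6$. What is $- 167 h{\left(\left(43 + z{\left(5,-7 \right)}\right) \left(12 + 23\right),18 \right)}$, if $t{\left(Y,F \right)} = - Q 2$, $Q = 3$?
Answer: $-270874$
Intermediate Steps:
$t{\left(Y,F \right)} = -6$ ($t{\left(Y,F \right)} = \left(-1\right) 3 \cdot 2 = \left(-3\right) 2 = -6$)
$z{\left(m,l \right)} = 3$ ($z{\left(m,l \right)} = -3 + 6 = 3$)
$g = -6$
$h{\left(R,u \right)} = -6 + R + u$ ($h{\left(R,u \right)} = \left(R - 6\right) + u = \left(-6 + R\right) + u = -6 + R + u$)
$- 167 h{\left(\left(43 + z{\left(5,-7 \right)}\right) \left(12 + 23\right),18 \right)} = - 167 \left(-6 + \left(43 + 3\right) \left(12 + 23\right) + 18\right) = - 167 \left(-6 + 46 \cdot 35 + 18\right) = - 167 \left(-6 + 1610 + 18\right) = \left(-167\right) 1622 = -270874$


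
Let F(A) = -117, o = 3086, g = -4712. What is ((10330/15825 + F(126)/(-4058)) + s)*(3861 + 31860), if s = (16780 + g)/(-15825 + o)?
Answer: -517684240546011/54538079410 ≈ -9492.2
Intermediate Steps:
s = -12068/12739 (s = (16780 - 4712)/(-15825 + 3086) = 12068/(-12739) = 12068*(-1/12739) = -12068/12739 ≈ -0.94733)
((10330/15825 + F(126)/(-4058)) + s)*(3861 + 31860) = ((10330/15825 - 117/(-4058)) - 12068/12739)*(3861 + 31860) = ((10330*(1/15825) - 117*(-1/4058)) - 12068/12739)*35721 = ((2066/3165 + 117/4058) - 12068/12739)*35721 = (8754133/12843570 - 12068/12739)*35721 = -43477302473/163614238230*35721 = -517684240546011/54538079410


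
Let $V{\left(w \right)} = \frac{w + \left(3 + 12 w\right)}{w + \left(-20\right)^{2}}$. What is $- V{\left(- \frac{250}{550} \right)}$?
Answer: $\frac{32}{4395} \approx 0.007281$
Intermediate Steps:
$V{\left(w \right)} = \frac{3 + 13 w}{400 + w}$ ($V{\left(w \right)} = \frac{3 + 13 w}{w + 400} = \frac{3 + 13 w}{400 + w}$)
$- V{\left(- \frac{250}{550} \right)} = - \frac{3 + 13 \left(- \frac{250}{550}\right)}{400 - \frac{250}{550}} = - \frac{3 + 13 \left(\left(-250\right) \frac{1}{550}\right)}{400 - \frac{5}{11}} = - \frac{3 + 13 \left(- \frac{5}{11}\right)}{400 - \frac{5}{11}} = - \frac{3 - \frac{65}{11}}{\frac{4395}{11}} = - \frac{11 \left(-32\right)}{4395 \cdot 11} = \left(-1\right) \left(- \frac{32}{4395}\right) = \frac{32}{4395}$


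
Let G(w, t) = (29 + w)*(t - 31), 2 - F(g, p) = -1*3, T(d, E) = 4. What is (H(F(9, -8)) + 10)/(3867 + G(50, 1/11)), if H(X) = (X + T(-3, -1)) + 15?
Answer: 374/15677 ≈ 0.023857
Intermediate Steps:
F(g, p) = 5 (F(g, p) = 2 - (-1)*3 = 2 - 1*(-3) = 2 + 3 = 5)
H(X) = 19 + X (H(X) = (X + 4) + 15 = (4 + X) + 15 = 19 + X)
G(w, t) = (-31 + t)*(29 + w) (G(w, t) = (29 + w)*(-31 + t) = (-31 + t)*(29 + w))
(H(F(9, -8)) + 10)/(3867 + G(50, 1/11)) = ((19 + 5) + 10)/(3867 + (-899 - 31*50 + 29/11 + 50/11)) = (24 + 10)/(3867 + (-899 - 1550 + 29*(1/11) + (1/11)*50)) = 34/(3867 + (-899 - 1550 + 29/11 + 50/11)) = 34/(3867 - 26860/11) = 34/(15677/11) = 34*(11/15677) = 374/15677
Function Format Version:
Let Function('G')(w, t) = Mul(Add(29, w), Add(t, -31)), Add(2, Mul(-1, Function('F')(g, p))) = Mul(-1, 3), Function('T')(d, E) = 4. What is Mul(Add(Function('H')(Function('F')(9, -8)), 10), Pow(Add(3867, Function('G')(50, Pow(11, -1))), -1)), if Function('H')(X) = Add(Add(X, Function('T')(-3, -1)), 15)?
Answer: Rational(374, 15677) ≈ 0.023857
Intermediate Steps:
Function('F')(g, p) = 5 (Function('F')(g, p) = Add(2, Mul(-1, Mul(-1, 3))) = Add(2, Mul(-1, -3)) = Add(2, 3) = 5)
Function('H')(X) = Add(19, X) (Function('H')(X) = Add(Add(X, 4), 15) = Add(Add(4, X), 15) = Add(19, X))
Function('G')(w, t) = Mul(Add(-31, t), Add(29, w)) (Function('G')(w, t) = Mul(Add(29, w), Add(-31, t)) = Mul(Add(-31, t), Add(29, w)))
Mul(Add(Function('H')(Function('F')(9, -8)), 10), Pow(Add(3867, Function('G')(50, Pow(11, -1))), -1)) = Mul(Add(Add(19, 5), 10), Pow(Add(3867, Add(-899, Mul(-31, 50), Mul(29, Pow(11, -1)), Mul(Pow(11, -1), 50))), -1)) = Mul(Add(24, 10), Pow(Add(3867, Add(-899, -1550, Mul(29, Rational(1, 11)), Mul(Rational(1, 11), 50))), -1)) = Mul(34, Pow(Add(3867, Add(-899, -1550, Rational(29, 11), Rational(50, 11))), -1)) = Mul(34, Pow(Add(3867, Rational(-26860, 11)), -1)) = Mul(34, Pow(Rational(15677, 11), -1)) = Mul(34, Rational(11, 15677)) = Rational(374, 15677)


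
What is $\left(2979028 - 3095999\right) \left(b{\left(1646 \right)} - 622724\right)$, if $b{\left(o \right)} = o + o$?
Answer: $72455580472$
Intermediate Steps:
$b{\left(o \right)} = 2 o$
$\left(2979028 - 3095999\right) \left(b{\left(1646 \right)} - 622724\right) = \left(2979028 - 3095999\right) \left(2 \cdot 1646 - 622724\right) = - 116971 \left(3292 - 622724\right) = \left(-116971\right) \left(-619432\right) = 72455580472$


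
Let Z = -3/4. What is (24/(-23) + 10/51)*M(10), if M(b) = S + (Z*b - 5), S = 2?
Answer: 3479/391 ≈ 8.8977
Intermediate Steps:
Z = -3/4 (Z = -3*1/4 = -3/4 ≈ -0.75000)
M(b) = -3 - 3*b/4 (M(b) = 2 + (-3*b/4 - 5) = 2 + (-5 - 3*b/4) = -3 - 3*b/4)
(24/(-23) + 10/51)*M(10) = (24/(-23) + 10/51)*(-3 - 3/4*10) = (24*(-1/23) + 10*(1/51))*(-3 - 15/2) = (-24/23 + 10/51)*(-21/2) = -994/1173*(-21/2) = 3479/391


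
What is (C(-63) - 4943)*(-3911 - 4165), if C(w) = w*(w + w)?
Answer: -24187620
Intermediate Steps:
C(w) = 2*w² (C(w) = w*(2*w) = 2*w²)
(C(-63) - 4943)*(-3911 - 4165) = (2*(-63)² - 4943)*(-3911 - 4165) = (2*3969 - 4943)*(-8076) = (7938 - 4943)*(-8076) = 2995*(-8076) = -24187620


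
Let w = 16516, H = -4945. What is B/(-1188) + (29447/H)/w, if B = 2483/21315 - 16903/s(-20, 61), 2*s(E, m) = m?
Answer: 293963314504445/630772552465902 ≈ 0.46604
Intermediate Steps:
s(E, m) = m/2
B = -720423427/1300215 (B = 2483/21315 - 16903/((1/2)*61) = 2483*(1/21315) - 16903/61/2 = 2483/21315 - 16903*2/61 = 2483/21315 - 33806/61 = -720423427/1300215 ≈ -554.08)
B/(-1188) + (29447/H)/w = -720423427/1300215/(-1188) + (29447/(-4945))/16516 = -720423427/1300215*(-1/1188) + (29447*(-1/4945))*(1/16516) = 720423427/1544655420 - 29447/4945*1/16516 = 720423427/1544655420 - 29447/81671620 = 293963314504445/630772552465902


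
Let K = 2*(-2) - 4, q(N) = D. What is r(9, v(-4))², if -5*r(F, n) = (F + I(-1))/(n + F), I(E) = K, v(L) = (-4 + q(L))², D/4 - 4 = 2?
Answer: 1/4182025 ≈ 2.3912e-7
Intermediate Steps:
D = 24 (D = 16 + 4*2 = 16 + 8 = 24)
q(N) = 24
K = -8 (K = -4 - 4 = -8)
v(L) = 400 (v(L) = (-4 + 24)² = 20² = 400)
I(E) = -8
r(F, n) = -(-8 + F)/(5*(F + n)) (r(F, n) = -(F - 8)/(5*(n + F)) = -(-8 + F)/(5*(F + n)))
r(9, v(-4))² = ((8 - 1*9)/(5*(9 + 400)))² = ((⅕)*(8 - 9)/409)² = ((⅕)*(1/409)*(-1))² = (-1/2045)² = 1/4182025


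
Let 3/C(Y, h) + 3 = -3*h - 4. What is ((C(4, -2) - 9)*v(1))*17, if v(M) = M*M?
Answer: -204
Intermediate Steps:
C(Y, h) = 3/(-7 - 3*h) (C(Y, h) = 3/(-3 + (-3*h - 4)) = 3/(-3 + (-4 - 3*h)) = 3/(-7 - 3*h))
v(M) = M**2
((C(4, -2) - 9)*v(1))*17 = ((-3/(7 + 3*(-2)) - 9)*1**2)*17 = ((-3/(7 - 6) - 9)*1)*17 = ((-3/1 - 9)*1)*17 = ((-3*1 - 9)*1)*17 = ((-3 - 9)*1)*17 = -12*1*17 = -12*17 = -204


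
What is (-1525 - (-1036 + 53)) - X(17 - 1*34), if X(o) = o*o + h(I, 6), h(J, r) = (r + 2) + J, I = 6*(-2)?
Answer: -827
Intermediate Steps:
I = -12
h(J, r) = 2 + J + r (h(J, r) = (2 + r) + J = 2 + J + r)
X(o) = -4 + o² (X(o) = o*o + (2 - 12 + 6) = o² - 4 = -4 + o²)
(-1525 - (-1036 + 53)) - X(17 - 1*34) = (-1525 - (-1036 + 53)) - (-4 + (17 - 1*34)²) = (-1525 - 1*(-983)) - (-4 + (17 - 34)²) = (-1525 + 983) - (-4 + (-17)²) = -542 - (-4 + 289) = -542 - 1*285 = -542 - 285 = -827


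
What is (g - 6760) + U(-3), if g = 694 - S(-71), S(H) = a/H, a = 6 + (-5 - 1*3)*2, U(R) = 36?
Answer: -428140/71 ≈ -6030.1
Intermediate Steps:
a = -10 (a = 6 + (-5 - 3)*2 = 6 - 8*2 = 6 - 16 = -10)
S(H) = -10/H
g = 49264/71 (g = 694 - (-10)/(-71) = 694 - (-10)*(-1)/71 = 694 - 1*10/71 = 694 - 10/71 = 49264/71 ≈ 693.86)
(g - 6760) + U(-3) = (49264/71 - 6760) + 36 = -430696/71 + 36 = -428140/71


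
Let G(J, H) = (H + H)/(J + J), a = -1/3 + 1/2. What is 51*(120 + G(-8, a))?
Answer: 97903/16 ≈ 6118.9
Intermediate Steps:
a = ⅙ (a = -1*⅓ + ½ = -⅓ + ½ = ⅙ ≈ 0.16667)
G(J, H) = H/J (G(J, H) = (2*H)/((2*J)) = (2*H)*(1/(2*J)) = H/J)
51*(120 + G(-8, a)) = 51*(120 + (⅙)/(-8)) = 51*(120 + (⅙)*(-⅛)) = 51*(120 - 1/48) = 51*(5759/48) = 97903/16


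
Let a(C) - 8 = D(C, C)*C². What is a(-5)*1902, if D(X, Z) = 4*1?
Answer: 205416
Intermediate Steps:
D(X, Z) = 4
a(C) = 8 + 4*C²
a(-5)*1902 = (8 + 4*(-5)²)*1902 = (8 + 4*25)*1902 = (8 + 100)*1902 = 108*1902 = 205416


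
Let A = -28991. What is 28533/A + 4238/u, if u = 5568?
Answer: -18003943/80710944 ≈ -0.22307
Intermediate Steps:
28533/A + 4238/u = 28533/(-28991) + 4238/5568 = 28533*(-1/28991) + 4238*(1/5568) = -28533/28991 + 2119/2784 = -18003943/80710944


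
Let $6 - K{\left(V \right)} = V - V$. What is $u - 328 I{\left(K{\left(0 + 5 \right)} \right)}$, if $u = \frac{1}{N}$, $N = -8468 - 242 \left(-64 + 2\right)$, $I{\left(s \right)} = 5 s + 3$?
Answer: $- \frac{70745663}{6536} \approx -10824.0$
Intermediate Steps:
$K{\left(V \right)} = 6$ ($K{\left(V \right)} = 6 - \left(V - V\right) = 6 - 0 = 6 + 0 = 6$)
$I{\left(s \right)} = 3 + 5 s$
$N = 6536$ ($N = -8468 - -15004 = -8468 + 15004 = 6536$)
$u = \frac{1}{6536} \approx 0.000153$
$u - 328 I{\left(K{\left(0 + 5 \right)} \right)} = \frac{1}{6536} - 328 \left(3 + 5 \cdot 6\right) = \frac{1}{6536} - 328 \left(3 + 30\right) = \frac{1}{6536} - 328 \cdot 33 = \frac{1}{6536} - 10824 = - \frac{70745663}{6536}$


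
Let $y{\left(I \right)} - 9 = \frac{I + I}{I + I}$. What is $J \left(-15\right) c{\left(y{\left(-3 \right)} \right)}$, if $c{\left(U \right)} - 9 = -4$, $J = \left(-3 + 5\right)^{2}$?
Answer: $-300$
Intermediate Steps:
$J = 4$ ($J = 2^{2} = 4$)
$y{\left(I \right)} = 10$ ($y{\left(I \right)} = 9 + \frac{I + I}{I + I} = 9 + \frac{2 I}{2 I} = 9 + 2 I \frac{1}{2 I} = 9 + 1 = 10$)
$c{\left(U \right)} = 5$ ($c{\left(U \right)} = 9 - 4 = 5$)
$J \left(-15\right) c{\left(y{\left(-3 \right)} \right)} = 4 \left(-15\right) 5 = \left(-60\right) 5 = -300$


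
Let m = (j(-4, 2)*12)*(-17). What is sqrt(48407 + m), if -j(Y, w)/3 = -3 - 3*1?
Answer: sqrt(44735) ≈ 211.51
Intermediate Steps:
j(Y, w) = 18 (j(Y, w) = -3*(-3 - 3*1) = -3*(-3 - 3) = -3*(-6) = 18)
m = -3672 (m = (18*12)*(-17) = 216*(-17) = -3672)
sqrt(48407 + m) = sqrt(48407 - 3672) = sqrt(44735)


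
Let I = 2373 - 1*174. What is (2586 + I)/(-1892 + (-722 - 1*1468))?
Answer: -4785/4082 ≈ -1.1722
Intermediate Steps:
I = 2199 (I = 2373 - 174 = 2199)
(2586 + I)/(-1892 + (-722 - 1*1468)) = (2586 + 2199)/(-1892 + (-722 - 1*1468)) = 4785/(-1892 + (-722 - 1468)) = 4785/(-1892 - 2190) = 4785/(-4082) = 4785*(-1/4082) = -4785/4082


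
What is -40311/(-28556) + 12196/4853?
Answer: 543898259/138582268 ≈ 3.9247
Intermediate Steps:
-40311/(-28556) + 12196/4853 = -40311*(-1/28556) + 12196*(1/4853) = 40311/28556 + 12196/4853 = 543898259/138582268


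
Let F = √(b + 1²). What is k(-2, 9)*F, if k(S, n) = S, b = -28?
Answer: -6*I*√3 ≈ -10.392*I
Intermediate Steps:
F = 3*I*√3 (F = √(-28 + 1²) = √(-28 + 1) = √(-27) = 3*I*√3 ≈ 5.1962*I)
k(-2, 9)*F = -6*I*√3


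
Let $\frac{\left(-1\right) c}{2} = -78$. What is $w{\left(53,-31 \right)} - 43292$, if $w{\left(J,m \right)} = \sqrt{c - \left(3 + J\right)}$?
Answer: $-43282$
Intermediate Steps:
$c = 156$ ($c = \left(-2\right) \left(-78\right) = 156$)
$w{\left(J,m \right)} = \sqrt{153 - J}$ ($w{\left(J,m \right)} = \sqrt{156 - \left(3 + J\right)} = \sqrt{153 - J}$)
$w{\left(53,-31 \right)} - 43292 = \sqrt{153 - 53} - 43292 = \sqrt{100} - 43292 = 10 - 43292 = -43282$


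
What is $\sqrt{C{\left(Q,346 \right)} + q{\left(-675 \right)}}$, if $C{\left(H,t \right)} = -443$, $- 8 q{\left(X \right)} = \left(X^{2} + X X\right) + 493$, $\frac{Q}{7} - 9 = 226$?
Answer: $\frac{i \sqrt{1830574}}{4} \approx 338.25 i$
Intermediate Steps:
$Q = 1645$ ($Q = 63 + 7 \cdot 226 = 63 + 1582 = 1645$)
$q{\left(X \right)} = - \frac{493}{8} - \frac{X^{2}}{4}$ ($q{\left(X \right)} = - \frac{\left(X^{2} + X X\right) + 493}{8} = - \frac{\left(X^{2} + X^{2}\right) + 493}{8} = - \frac{2 X^{2} + 493}{8} = - \frac{493 + 2 X^{2}}{8} = - \frac{493}{8} - \frac{X^{2}}{4}$)
$\sqrt{C{\left(Q,346 \right)} + q{\left(-675 \right)}} = \sqrt{-443 - \left(\frac{493}{8} + \frac{\left(-675\right)^{2}}{4}\right)} = \sqrt{-443 - \frac{911743}{8}} = \sqrt{- \frac{915287}{8}} = \frac{i \sqrt{1830574}}{4}$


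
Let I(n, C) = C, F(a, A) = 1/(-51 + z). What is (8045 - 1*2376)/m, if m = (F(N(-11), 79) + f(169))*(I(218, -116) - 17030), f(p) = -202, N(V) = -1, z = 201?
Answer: 425175/259753327 ≈ 0.0016368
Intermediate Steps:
F(a, A) = 1/150 (F(a, A) = 1/(-51 + 201) = 1/150)
m = 259753327/75 (m = (1/150 - 202)*(-116 - 17030) = -30299/150*(-17146) = 259753327/75 ≈ 3.4634e+6)
(8045 - 1*2376)/m = (8045 - 1*2376)/(259753327/75) = (8045 - 2376)*(75/259753327) = 5669*(75/259753327) = 425175/259753327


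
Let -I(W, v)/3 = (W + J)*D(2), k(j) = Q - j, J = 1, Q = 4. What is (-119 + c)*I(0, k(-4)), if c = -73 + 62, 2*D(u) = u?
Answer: 390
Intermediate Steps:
D(u) = u/2
k(j) = 4 - j
I(W, v) = -3 - 3*W (I(W, v) = -3*(W + 1)*(½)*2 = -3*(1 + W) = -3 - 3*W)
c = -11
(-119 + c)*I(0, k(-4)) = (-119 - 11)*(-3 - 3*0) = -130*(-3 + 0) = -130*(-3) = 390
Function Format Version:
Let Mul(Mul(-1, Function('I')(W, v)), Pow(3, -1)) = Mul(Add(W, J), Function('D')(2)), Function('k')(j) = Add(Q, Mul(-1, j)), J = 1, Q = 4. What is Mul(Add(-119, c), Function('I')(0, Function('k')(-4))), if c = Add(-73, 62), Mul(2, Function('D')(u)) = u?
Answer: 390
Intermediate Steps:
Function('D')(u) = Mul(Rational(1, 2), u)
Function('k')(j) = Add(4, Mul(-1, j))
Function('I')(W, v) = Add(-3, Mul(-3, W)) (Function('I')(W, v) = Mul(-3, Mul(Add(W, 1), Mul(Rational(1, 2), 2))) = Mul(-3, Mul(Add(1, W), 1)) = Mul(-3, Add(1, W)) = Add(-3, Mul(-3, W)))
c = -11
Mul(Add(-119, c), Function('I')(0, Function('k')(-4))) = Mul(Add(-119, -11), Add(-3, Mul(-3, 0))) = Mul(-130, Add(-3, 0)) = Mul(-130, -3) = 390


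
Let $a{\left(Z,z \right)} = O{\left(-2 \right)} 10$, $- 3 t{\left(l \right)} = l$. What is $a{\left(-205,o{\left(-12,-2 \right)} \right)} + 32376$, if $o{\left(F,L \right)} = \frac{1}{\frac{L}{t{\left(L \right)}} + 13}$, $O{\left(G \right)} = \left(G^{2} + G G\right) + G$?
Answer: $32436$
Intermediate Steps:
$O{\left(G \right)} = G + 2 G^{2}$ ($O{\left(G \right)} = \left(G^{2} + G^{2}\right) + G = 2 G^{2} + G = G + 2 G^{2}$)
$t{\left(l \right)} = - \frac{l}{3}$
$o{\left(F,L \right)} = \frac{1}{10}$ ($o{\left(F,L \right)} = \frac{1}{\frac{L}{\left(- \frac{1}{3}\right) L} + 13} = \frac{1}{L \left(- \frac{3}{L}\right) + 13} = \frac{1}{-3 + 13} = \frac{1}{10}$)
$a{\left(Z,z \right)} = 60$ ($a{\left(Z,z \right)} = - 2 \left(1 + 2 \left(-2\right)\right) 10 = - 2 \left(1 - 4\right) 10 = \left(-2\right) \left(-3\right) 10 = 6 \cdot 10 = 60$)
$a{\left(-205,o{\left(-12,-2 \right)} \right)} + 32376 = 60 + 32376 = 32436$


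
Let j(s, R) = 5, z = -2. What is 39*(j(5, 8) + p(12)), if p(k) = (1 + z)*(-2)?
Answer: 273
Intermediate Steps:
p(k) = 2 (p(k) = (1 - 2)*(-2) = -1*(-2) = 2)
39*(j(5, 8) + p(12)) = 39*(5 + 2) = 39*7 = 273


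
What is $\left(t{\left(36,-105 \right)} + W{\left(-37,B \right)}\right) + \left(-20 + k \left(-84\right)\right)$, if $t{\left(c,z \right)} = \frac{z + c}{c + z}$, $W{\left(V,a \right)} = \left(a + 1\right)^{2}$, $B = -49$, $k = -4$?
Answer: $2621$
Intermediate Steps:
$W{\left(V,a \right)} = \left(1 + a\right)^{2}$
$t{\left(c,z \right)} = 1$ ($t{\left(c,z \right)} = \frac{c + z}{c + z} = 1$)
$\left(t{\left(36,-105 \right)} + W{\left(-37,B \right)}\right) + \left(-20 + k \left(-84\right)\right) = \left(1 + \left(1 - 49\right)^{2}\right) - -316 = \left(1 + \left(-48\right)^{2}\right) + \left(-20 + 336\right) = \left(1 + 2304\right) + 316 = 2305 + 316 = 2621$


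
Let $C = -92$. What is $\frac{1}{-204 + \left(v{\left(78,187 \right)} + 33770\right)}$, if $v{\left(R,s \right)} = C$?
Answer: $\frac{1}{33474} \approx 2.9874 \cdot 10^{-5}$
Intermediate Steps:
$v{\left(R,s \right)} = -92$
$\frac{1}{-204 + \left(v{\left(78,187 \right)} + 33770\right)} = \frac{1}{-204 + \left(-92 + 33770\right)} = \frac{1}{-204 + 33678} = \frac{1}{33474}$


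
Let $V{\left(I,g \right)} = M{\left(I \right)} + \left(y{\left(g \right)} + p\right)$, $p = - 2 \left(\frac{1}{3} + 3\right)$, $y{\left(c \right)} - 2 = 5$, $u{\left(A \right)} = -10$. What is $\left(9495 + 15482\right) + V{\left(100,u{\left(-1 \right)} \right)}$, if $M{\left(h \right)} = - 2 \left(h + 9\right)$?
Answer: $\frac{74278}{3} \approx 24759.0$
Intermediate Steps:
$y{\left(c \right)} = 7$ ($y{\left(c \right)} = 2 + 5 = 7$)
$p = - \frac{20}{3}$ ($p = - 2 \left(\frac{1}{3} + 3\right) = \left(-2\right) \frac{10}{3} = - \frac{20}{3} \approx -6.6667$)
$M{\left(h \right)} = -18 - 2 h$ ($M{\left(h \right)} = - 2 \left(9 + h\right) = -18 - 2 h$)
$V{\left(I,g \right)} = - \frac{53}{3} - 2 I$ ($V{\left(I,g \right)} = \left(-18 - 2 I\right) + \left(7 - \frac{20}{3}\right) = \left(-18 - 2 I\right) + \frac{1}{3} = - \frac{53}{3} - 2 I$)
$\left(9495 + 15482\right) + V{\left(100,u{\left(-1 \right)} \right)} = \left(9495 + 15482\right) - \frac{653}{3} = 24977 - \frac{653}{3} = \frac{74278}{3}$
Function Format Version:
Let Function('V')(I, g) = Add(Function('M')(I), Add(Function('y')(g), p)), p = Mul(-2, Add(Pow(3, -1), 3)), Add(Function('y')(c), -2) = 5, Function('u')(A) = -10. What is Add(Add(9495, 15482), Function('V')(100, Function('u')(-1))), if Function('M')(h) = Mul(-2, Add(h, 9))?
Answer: Rational(74278, 3) ≈ 24759.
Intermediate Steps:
Function('y')(c) = 7 (Function('y')(c) = Add(2, 5) = 7)
p = Rational(-20, 3) (p = Mul(-2, Add(Rational(1, 3), 3)) = Mul(-2, Rational(10, 3)) = Rational(-20, 3) ≈ -6.6667)
Function('M')(h) = Add(-18, Mul(-2, h)) (Function('M')(h) = Mul(-2, Add(9, h)) = Add(-18, Mul(-2, h)))
Function('V')(I, g) = Add(Rational(-53, 3), Mul(-2, I)) (Function('V')(I, g) = Add(Add(-18, Mul(-2, I)), Add(7, Rational(-20, 3))) = Add(Add(-18, Mul(-2, I)), Rational(1, 3)) = Add(Rational(-53, 3), Mul(-2, I)))
Add(Add(9495, 15482), Function('V')(100, Function('u')(-1))) = Add(Add(9495, 15482), Add(Rational(-53, 3), Mul(-2, 100))) = Add(24977, Add(Rational(-53, 3), -200)) = Add(24977, Rational(-653, 3)) = Rational(74278, 3)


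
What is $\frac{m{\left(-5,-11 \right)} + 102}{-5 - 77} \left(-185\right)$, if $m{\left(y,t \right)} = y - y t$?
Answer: $\frac{3885}{41} \approx 94.756$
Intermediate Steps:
$m{\left(y,t \right)} = y - t y$
$\frac{m{\left(-5,-11 \right)} + 102}{-5 - 77} \left(-185\right) = \frac{- 5 \left(1 - -11\right) + 102}{-5 - 77} \left(-185\right) = \frac{- 5 \left(1 + 11\right) + 102}{-82} \left(-185\right) = \left(\left(-5\right) 12 + 102\right) \left(- \frac{1}{82}\right) \left(-185\right) = \left(-60 + 102\right) \left(- \frac{1}{82}\right) \left(-185\right) = 42 \left(- \frac{1}{82}\right) \left(-185\right) = \left(- \frac{21}{41}\right) \left(-185\right) = \frac{3885}{41}$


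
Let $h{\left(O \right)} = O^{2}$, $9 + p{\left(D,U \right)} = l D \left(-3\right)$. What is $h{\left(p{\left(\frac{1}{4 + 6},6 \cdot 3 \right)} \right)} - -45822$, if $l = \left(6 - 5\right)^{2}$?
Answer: $\frac{4590849}{100} \approx 45909.0$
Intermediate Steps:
$l = 1$ ($l = 1^{2} = 1$)
$p{\left(D,U \right)} = -9 - 3 D$ ($p{\left(D,U \right)} = -9 + 1 D \left(-3\right) = -9 + D \left(-3\right) = -9 - 3 D$)
$h{\left(p{\left(\frac{1}{4 + 6},6 \cdot 3 \right)} \right)} - -45822 = \left(-9 - \frac{3}{4 + 6}\right)^{2} - -45822 = \left(-9 - \frac{3}{10}\right)^{2} + 45822 = \left(- \frac{93}{10}\right)^{2} + 45822 = \frac{8649}{100} + 45822 = \frac{4590849}{100}$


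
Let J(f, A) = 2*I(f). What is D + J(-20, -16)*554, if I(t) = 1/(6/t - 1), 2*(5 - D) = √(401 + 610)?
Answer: -11015/13 - √1011/2 ≈ -863.21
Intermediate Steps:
D = 5 - √1011/2 (D = 5 - √(401 + 610)/2 = 5 - √1011/2 ≈ -10.898)
I(t) = 1/(-1 + 6/t)
J(f, A) = -2*f/(-6 + f) (J(f, A) = 2*(-f/(-6 + f)) = -2*f/(-6 + f))
D + J(-20, -16)*554 = (5 - √1011/2) - 2*(-20)/(-6 - 20)*554 = (5 - √1011/2) - 2*(-20)/(-26)*554 = (5 - √1011/2) - 2*(-20)*(-1/26)*554 = (5 - √1011/2) - 20/13*554 = (5 - √1011/2) - 11080/13 = -11015/13 - √1011/2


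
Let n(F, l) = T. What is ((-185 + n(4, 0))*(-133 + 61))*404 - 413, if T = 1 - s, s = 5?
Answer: 5497219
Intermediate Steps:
T = -4 (T = 1 - 1*5 = 1 - 5 = -4)
n(F, l) = -4
((-185 + n(4, 0))*(-133 + 61))*404 - 413 = ((-185 - 4)*(-133 + 61))*404 - 413 = -189*(-72)*404 - 413 = 13608*404 - 413 = 5497632 - 413 = 5497219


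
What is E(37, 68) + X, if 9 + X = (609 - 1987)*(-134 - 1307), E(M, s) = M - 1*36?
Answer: 1985690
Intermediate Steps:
E(M, s) = -36 + M (E(M, s) = M - 36 = -36 + M)
X = 1985689 (X = -9 + (609 - 1987)*(-134 - 1307) = -9 - 1378*(-1441) = -9 + 1985698 = 1985689)
E(37, 68) + X = (-36 + 37) + 1985689 = 1 + 1985689 = 1985690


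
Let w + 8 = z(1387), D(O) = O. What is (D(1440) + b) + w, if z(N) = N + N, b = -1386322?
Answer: -1382116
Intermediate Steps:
z(N) = 2*N
w = 2766 (w = -8 + 2*1387 = -8 + 2774 = 2766)
(D(1440) + b) + w = (1440 - 1386322) + 2766 = -1384882 + 2766 = -1382116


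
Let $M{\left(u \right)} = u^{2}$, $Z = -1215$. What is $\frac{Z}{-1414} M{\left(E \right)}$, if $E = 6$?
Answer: $\frac{21870}{707} \approx 30.934$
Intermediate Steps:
$\frac{Z}{-1414} M{\left(E \right)} = - \frac{1215}{-1414} \cdot 6^{2} = \left(-1215\right) \left(- \frac{1}{1414}\right) 36 = \frac{1215}{1414} \cdot 36 = \frac{21870}{707}$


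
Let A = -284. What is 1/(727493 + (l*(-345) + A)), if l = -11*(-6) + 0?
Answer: 1/704439 ≈ 1.4196e-6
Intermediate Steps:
l = 66 (l = 66 + 0 = 66)
1/(727493 + (l*(-345) + A)) = 1/(727493 + (66*(-345) - 284)) = 1/(727493 + (-22770 - 284)) = 1/(727493 - 23054) = 1/704439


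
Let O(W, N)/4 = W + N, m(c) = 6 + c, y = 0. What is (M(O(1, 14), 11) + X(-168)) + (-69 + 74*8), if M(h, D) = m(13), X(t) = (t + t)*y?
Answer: 542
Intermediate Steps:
X(t) = 0 (X(t) = (t + t)*0 = (2*t)*0 = 0)
O(W, N) = 4*N + 4*W (O(W, N) = 4*(W + N) = 4*(N + W) = 4*N + 4*W)
M(h, D) = 19 (M(h, D) = 6 + 13 = 19)
(M(O(1, 14), 11) + X(-168)) + (-69 + 74*8) = (19 + 0) + (-69 + 74*8) = 19 + (-69 + 592) = 19 + 523 = 542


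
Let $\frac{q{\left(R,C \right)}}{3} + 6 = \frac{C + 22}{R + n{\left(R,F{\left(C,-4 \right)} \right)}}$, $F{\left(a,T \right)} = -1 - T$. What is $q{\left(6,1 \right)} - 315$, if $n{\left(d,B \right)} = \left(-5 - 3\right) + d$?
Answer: $- \frac{1263}{4} \approx -315.75$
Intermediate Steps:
$n{\left(d,B \right)} = -8 + d$
$q{\left(R,C \right)} = -18 + \frac{3 \left(22 + C\right)}{-8 + 2 R}$ ($q{\left(R,C \right)} = -18 + 3 \frac{C + 22}{R + \left(-8 + R\right)} = -18 + 3 \frac{22 + C}{-8 + 2 R} = -18 + \frac{3 \left(22 + C\right)}{-8 + 2 R}$)
$q{\left(6,1 \right)} - 315 = \frac{3 \left(70 + 1 - 72\right)}{2 \left(-4 + 6\right)} - 315 = \frac{3 \left(70 + 1 - 72\right)}{2 \cdot 2} - 315 = \frac{3}{2} \cdot \frac{1}{2} \left(-1\right) - 315 = - \frac{3}{4} - 315 = - \frac{1263}{4}$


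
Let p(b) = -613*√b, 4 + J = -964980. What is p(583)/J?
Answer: 613*√583/964984 ≈ 0.015338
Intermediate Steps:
J = -964984 (J = -4 - 964980 = -964984)
p(583)/J = -613*√583/(-964984) = -613*√583*(-1/964984) = 613*√583/964984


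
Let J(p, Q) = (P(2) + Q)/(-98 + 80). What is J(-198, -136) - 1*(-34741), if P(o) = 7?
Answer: 208489/6 ≈ 34748.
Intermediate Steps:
J(p, Q) = -7/18 - Q/18 (J(p, Q) = (7 + Q)/(-98 + 80) = (7 + Q)/(-18) = (7 + Q)*(-1/18) = -7/18 - Q/18)
J(-198, -136) - 1*(-34741) = (-7/18 - 1/18*(-136)) - 1*(-34741) = (-7/18 + 68/9) + 34741 = 43/6 + 34741 = 208489/6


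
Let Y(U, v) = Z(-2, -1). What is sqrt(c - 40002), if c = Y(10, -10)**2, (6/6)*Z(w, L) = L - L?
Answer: I*sqrt(40002) ≈ 200.0*I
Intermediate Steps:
Z(w, L) = 0 (Z(w, L) = L - L = 0)
Y(U, v) = 0
c = 0 (c = 0**2 = 0)
sqrt(c - 40002) = sqrt(0 - 40002) = sqrt(-40002) = I*sqrt(40002)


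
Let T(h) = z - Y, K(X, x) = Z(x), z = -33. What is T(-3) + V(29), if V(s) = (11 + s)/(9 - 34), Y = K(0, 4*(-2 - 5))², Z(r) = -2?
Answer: -193/5 ≈ -38.600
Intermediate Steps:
K(X, x) = -2
Y = 4 (Y = (-2)² = 4)
V(s) = -11/25 - s/25 (V(s) = (11 + s)/(-25) = (11 + s)*(-1/25) = -11/25 - s/25)
T(h) = -37 (T(h) = -33 - 1*4 = -33 - 4 = -37)
T(-3) + V(29) = -37 + (-11/25 - 1/25*29) = -37 + (-11/25 - 29/25) = -37 - 8/5 = -193/5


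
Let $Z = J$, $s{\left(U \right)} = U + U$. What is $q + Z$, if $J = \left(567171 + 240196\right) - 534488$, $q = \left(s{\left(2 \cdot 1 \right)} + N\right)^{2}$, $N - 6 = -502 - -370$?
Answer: $287763$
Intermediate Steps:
$N = -126$ ($N = 6 - 132 = -126$)
$s{\left(U \right)} = 2 U$
$q = 14884$ ($q = \left(2 \cdot 2 \cdot 1 - 126\right)^{2} = \left(2 \cdot 2 - 126\right)^{2} = \left(4 - 126\right)^{2} = \left(-122\right)^{2} = 14884$)
$J = 272879$ ($J = 807367 - 534488 = 272879$)
$Z = 272879$
$q + Z = 14884 + 272879 = 287763$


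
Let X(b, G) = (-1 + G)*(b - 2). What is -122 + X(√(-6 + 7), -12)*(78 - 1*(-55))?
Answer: 1607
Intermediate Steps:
X(b, G) = (-1 + G)*(-2 + b)
-122 + X(√(-6 + 7), -12)*(78 - 1*(-55)) = -122 + (2 - √(-6 + 7) - 2*(-12) - 12*√(-6 + 7))*(78 - 1*(-55)) = -122 + (2 - √1 + 24 - 12*√1)*(78 + 55) = -122 + (2 - 1*1 + 24 - 12*1)*133 = -122 + (2 - 1 + 24 - 12)*133 = -122 + 13*133 = -122 + 1729 = 1607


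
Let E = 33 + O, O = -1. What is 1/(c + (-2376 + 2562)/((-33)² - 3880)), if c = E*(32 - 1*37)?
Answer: -2791/446746 ≈ -0.0062474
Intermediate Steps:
E = 32 (E = 33 - 1 = 32)
c = -160 (c = 32*(32 - 1*37) = 32*(32 - 37) = 32*(-5) = -160)
1/(c + (-2376 + 2562)/((-33)² - 3880)) = 1/(-160 + (-2376 + 2562)/((-33)² - 3880)) = 1/(-160 + 186/(1089 - 3880)) = 1/(-160 + 186/(-2791)) = 1/(-160 + 186*(-1/2791)) = 1/(-160 - 186/2791) = 1/(-446746/2791) = -2791/446746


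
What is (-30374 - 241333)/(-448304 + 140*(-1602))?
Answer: 271707/672584 ≈ 0.40398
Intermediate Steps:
(-30374 - 241333)/(-448304 + 140*(-1602)) = -271707/(-448304 - 224280) = -271707/(-672584) = -271707*(-1/672584) = 271707/672584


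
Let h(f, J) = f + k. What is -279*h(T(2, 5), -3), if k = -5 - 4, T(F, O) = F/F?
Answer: 2232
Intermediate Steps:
T(F, O) = 1
k = -9
h(f, J) = -9 + f (h(f, J) = f - 9 = -9 + f)
-279*h(T(2, 5), -3) = -279*(-9 + 1) = -279*(-8) = 2232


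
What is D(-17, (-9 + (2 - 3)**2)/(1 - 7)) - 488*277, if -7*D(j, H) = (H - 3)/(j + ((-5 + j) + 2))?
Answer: -105031757/777 ≈ -1.3518e+5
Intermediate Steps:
D(j, H) = -(-3 + H)/(7*(-3 + 2*j)) (D(j, H) = -(H - 3)/(7*(j + ((-5 + j) + 2))) = -(-3 + H)/(7*(j + (-3 + j))) = -(-3 + H)/(7*(-3 + 2*j)))
D(-17, (-9 + (2 - 3)**2)/(1 - 7)) - 488*277 = (3 - (-9 + (2 - 3)**2)/(1 - 7))/(7*(-3 + 2*(-17))) - 488*277 = (3 - (-9 + (-1)**2)/(-6))/(7*(-3 - 34)) - 135176 = (1/7)*(3 - (-9 + 1)*(-1)/6)/(-37) - 135176 = (1/7)*(-1/37)*(3 - (-8)*(-1)/6) - 135176 = (1/7)*(-1/37)*(3 - 1*4/3) - 135176 = (1/7)*(-1/37)*(3 - 4/3) - 135176 = (1/7)*(-1/37)*(5/3) - 135176 = -5/777 - 135176 = -105031757/777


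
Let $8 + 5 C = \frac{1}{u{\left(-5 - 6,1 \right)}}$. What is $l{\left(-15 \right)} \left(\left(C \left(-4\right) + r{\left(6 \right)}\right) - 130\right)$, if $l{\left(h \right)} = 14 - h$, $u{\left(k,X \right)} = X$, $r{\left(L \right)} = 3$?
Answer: $- \frac{17603}{5} \approx -3520.6$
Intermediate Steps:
$C = - \frac{7}{5}$ ($C = - \frac{8}{5} + \frac{1}{5 \cdot 1} = - \frac{8}{5} + \frac{1}{5} \cdot 1 = - \frac{8}{5} + \frac{1}{5} = - \frac{7}{5} \approx -1.4$)
$l{\left(-15 \right)} \left(\left(C \left(-4\right) + r{\left(6 \right)}\right) - 130\right) = \left(14 - -15\right) \left(\left(\left(- \frac{7}{5}\right) \left(-4\right) + 3\right) - 130\right) = \left(14 + 15\right) \left(\left(\frac{28}{5} + 3\right) - 130\right) = 29 \left(\frac{43}{5} - 130\right) = 29 \left(- \frac{607}{5}\right) = - \frac{17603}{5}$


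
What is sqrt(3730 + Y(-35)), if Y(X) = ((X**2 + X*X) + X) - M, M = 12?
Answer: sqrt(6133) ≈ 78.313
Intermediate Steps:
Y(X) = -12 + X + 2*X**2 (Y(X) = ((X**2 + X*X) + X) - 1*12 = ((X**2 + X**2) + X) - 12 = (2*X**2 + X) - 12 = (X + 2*X**2) - 12 = -12 + X + 2*X**2)
sqrt(3730 + Y(-35)) = sqrt(3730 + (-12 - 35 + 2*(-35)**2)) = sqrt(3730 + (-12 - 35 + 2*1225)) = sqrt(3730 + (-12 - 35 + 2450)) = sqrt(3730 + 2403) = sqrt(6133)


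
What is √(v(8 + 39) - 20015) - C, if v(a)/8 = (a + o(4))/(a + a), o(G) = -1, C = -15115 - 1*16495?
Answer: 31610 + I*√44204487/47 ≈ 31610.0 + 141.46*I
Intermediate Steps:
C = -31610 (C = -15115 - 16495 = -31610)
v(a) = 4*(-1 + a)/a (v(a) = 8*((a - 1)/(a + a)) = 8*((-1 + a)/((2*a))) = 8*((-1 + a)*(1/(2*a))) = 8*((-1 + a)/(2*a)) = 4*(-1 + a)/a)
√(v(8 + 39) - 20015) - C = √((4 - 4/(8 + 39)) - 20015) - 1*(-31610) = √((4 - 4/47) - 20015) + 31610 = √(184/47 - 20015) + 31610 = √(-940521/47) + 31610 = I*√44204487/47 + 31610 = 31610 + I*√44204487/47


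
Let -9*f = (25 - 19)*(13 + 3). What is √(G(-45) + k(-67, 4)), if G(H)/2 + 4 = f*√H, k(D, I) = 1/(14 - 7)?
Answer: √(-385 - 3136*I*√5)/7 ≈ 8.23 - 8.6943*I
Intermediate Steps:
k(D, I) = ⅐ (k(D, I) = 1/7 = ⅐)
f = -32/3 (f = -(25 - 19)*(13 + 3)/9 = -2*16/3 = -⅑*96 = -32/3 ≈ -10.667)
G(H) = -8 - 64*√H/3 (G(H) = -8 + 2*(-32*√H/3) = -8 - 64*√H/3)
√(G(-45) + k(-67, 4)) = √((-8 - 64*I*√5) + ⅐) = √(-55/7 - 64*I*√5)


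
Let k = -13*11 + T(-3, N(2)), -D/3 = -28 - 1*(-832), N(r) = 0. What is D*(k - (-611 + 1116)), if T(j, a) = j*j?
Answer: 1541268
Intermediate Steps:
D = -2412 (D = -3*(-28 - 1*(-832)) = -3*(-28 + 832) = -3*804 = -2412)
T(j, a) = j²
k = -134 (k = -13*11 + (-3)² = -143 + 9 = -134)
D*(k - (-611 + 1116)) = -2412*(-134 - (-611 + 1116)) = -2412*(-134 - 1*505) = -2412*(-134 - 505) = -2412*(-639) = 1541268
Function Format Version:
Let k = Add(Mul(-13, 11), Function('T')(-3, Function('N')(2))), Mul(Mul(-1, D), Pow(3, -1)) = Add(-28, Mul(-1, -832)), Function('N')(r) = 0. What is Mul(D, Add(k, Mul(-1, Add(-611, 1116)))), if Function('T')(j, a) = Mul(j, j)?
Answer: 1541268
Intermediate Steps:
D = -2412 (D = Mul(-3, Add(-28, Mul(-1, -832))) = Mul(-3, Add(-28, 832)) = Mul(-3, 804) = -2412)
Function('T')(j, a) = Pow(j, 2)
k = -134 (k = Add(Mul(-13, 11), Pow(-3, 2)) = Add(-143, 9) = -134)
Mul(D, Add(k, Mul(-1, Add(-611, 1116)))) = Mul(-2412, Add(-134, Mul(-1, Add(-611, 1116)))) = Mul(-2412, Add(-134, Mul(-1, 505))) = Mul(-2412, Add(-134, -505)) = Mul(-2412, -639) = 1541268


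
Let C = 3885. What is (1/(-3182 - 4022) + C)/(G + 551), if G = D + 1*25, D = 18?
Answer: 27987539/4279176 ≈ 6.5404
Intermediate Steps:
G = 43 (G = 18 + 1*25 = 18 + 25 = 43)
(1/(-3182 - 4022) + C)/(G + 551) = (1/(-3182 - 4022) + 3885)/(43 + 551) = (1/(-7204) + 3885)/594 = (-1/7204 + 3885)*(1/594) = (27987539/7204)*(1/594) = 27987539/4279176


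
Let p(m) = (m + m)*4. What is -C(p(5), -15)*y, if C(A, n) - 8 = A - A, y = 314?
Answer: -2512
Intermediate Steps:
p(m) = 8*m (p(m) = (2*m)*4 = 8*m)
C(A, n) = 8 (C(A, n) = 8 + (A - A) = 8 + 0 = 8)
-C(p(5), -15)*y = -8*314 = -1*2512 = -2512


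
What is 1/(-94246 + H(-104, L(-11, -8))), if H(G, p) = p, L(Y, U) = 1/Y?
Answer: -11/1036707 ≈ -1.0611e-5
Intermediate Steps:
1/(-94246 + H(-104, L(-11, -8))) = 1/(-94246 + 1/(-11)) = 1/(-94246 - 1/11) = 1/(-1036707/11) = -11/1036707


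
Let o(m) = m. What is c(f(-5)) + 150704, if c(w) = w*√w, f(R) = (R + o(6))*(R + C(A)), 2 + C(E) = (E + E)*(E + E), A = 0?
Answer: 150704 - 7*I*√7 ≈ 1.507e+5 - 18.52*I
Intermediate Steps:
C(E) = -2 + 4*E² (C(E) = -2 + (E + E)*(E + E) = -2 + (2*E)*(2*E) = -2 + 4*E²)
f(R) = (-2 + R)*(6 + R) (f(R) = (R + 6)*(R + (-2 + 4*0²)) = (6 + R)*(R + (-2 + 4*0)) = (6 + R)*(R + (-2 + 0)) = (6 + R)*(R - 2) = (6 + R)*(-2 + R) = (-2 + R)*(6 + R))
c(w) = w^(3/2)
c(f(-5)) + 150704 = (-12 + (-5)² + 4*(-5))^(3/2) + 150704 = (-12 + 25 - 20)^(3/2) + 150704 = (-7)^(3/2) + 150704 = -7*I*√7 + 150704 = 150704 - 7*I*√7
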